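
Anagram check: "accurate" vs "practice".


Word 1: "accurate" → sorted: aaccertu
Word 2: "practice" → sorted: acceiprt
Same letters? aaccertu != acceiprt
Anagram = No


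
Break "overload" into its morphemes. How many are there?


Word: "overload"
Morphemes: over- / load
Each morpheme carries meaning
= 2 morphemes


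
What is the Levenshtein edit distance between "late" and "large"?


Word 1: "late" (length 4)
Word 2: "large" (length 5)
One optimal edit sequence (insert/delete/substitute each cost 1):
  1. keep 'l'
  2. keep 'a'
  3. insert 'r'  (+1)
  4. substitute 't' -> 'g'  (+1)
  5. keep 'e'
Total edit operations: 2
Edit distance = 2


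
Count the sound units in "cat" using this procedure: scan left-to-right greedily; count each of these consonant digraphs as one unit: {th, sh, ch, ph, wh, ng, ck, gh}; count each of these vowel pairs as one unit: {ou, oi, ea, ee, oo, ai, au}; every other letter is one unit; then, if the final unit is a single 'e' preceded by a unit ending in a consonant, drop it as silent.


Word: "cat" (3 letters)
Left-to-right scan:
  [1] 'c' (letter)
  [2] 'a' (letter)
  [3] 't' (letter)
Units from scan: 3
Sound units = 3 units


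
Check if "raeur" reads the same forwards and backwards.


Word: "raeur"
Reversed: "ruear"
Forward == Backward? raeur != ruear
Palindrome = No


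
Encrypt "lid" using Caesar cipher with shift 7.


Word: "lid"
Shift: 7
Each letter → (letter + shift) mod 26:
  'l' (11) + 7 = 18 → 's'
  'i' (8) + 7 = 15 → 'p'
  'd' (3) + 7 = 10 → 'k'
Result = "spk"


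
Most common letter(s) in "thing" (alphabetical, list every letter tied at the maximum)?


Word: "thing"
Letter counts:
  'g': 1
  'h': 1
  'i': 1
  'n': 1
  't': 1
Maximum count = 1
Most frequent = 'g', 'h', 'i', 'n', 't' (1 time each)


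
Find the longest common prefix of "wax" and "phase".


Word 1: "wax"
Word 2: "phase"
Comparing from start:
  Pos 0: 'w' != 'p' (stop)
LCP = "" (length 0)


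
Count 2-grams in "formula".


Word: "formula" (length 7)
Number of 2-grams = length - 2 + 1 = 7 - 2 + 1
= 6


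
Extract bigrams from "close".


Word: "close" (length 5)
Number of bigrams = 5 - 2 + 1 = 4
  Position 0: "cl"
  Position 1: "lo"
  Position 2: "os"
  Position 3: "se"
Bigrams = "cl", "lo", "os", "se"


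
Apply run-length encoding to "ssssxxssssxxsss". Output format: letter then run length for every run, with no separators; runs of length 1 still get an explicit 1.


String: "ssssxxssssxxsss"
Scanning for consecutive runs:
  's' x 4
  'x' x 2
  's' x 4
  'x' x 2
  's' x 3
RLE = "s4x2s4x2s3"


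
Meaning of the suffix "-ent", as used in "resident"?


Suffix: -ent
As in: resident -> reside + -ent, with a spelling change
Meaning = one who / that which


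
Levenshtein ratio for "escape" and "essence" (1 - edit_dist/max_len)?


Word 1: "escape" (length 6)
Word 2: "essence" (length 7)
One optimal edit sequence:
  1. keep 'e'
  2. insert 's'  (+1)
  3. keep 's'
  4. substitute 'c' -> 'e'  (+1)
  5. substitute 'a' -> 'n'  (+1)
  6. substitute 'p' -> 'c'  (+1)
  7. keep 'e'
Edit distance = 4
Max length = max(6, 7) = 7
Similarity = 1 - 4/7
= 0.4286


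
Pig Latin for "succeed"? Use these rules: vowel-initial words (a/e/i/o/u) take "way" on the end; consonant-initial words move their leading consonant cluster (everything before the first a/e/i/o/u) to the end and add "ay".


Word: "succeed"
Starts with consonant(s) → move to end, add 'ay'
Consonant cluster: "s"
Pig Latin = "ucceedsay"


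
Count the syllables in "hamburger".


Word: "hamburger"
Syllable breakdown: ham | bur | ger
Counting: 3 parts
= 3 syllables


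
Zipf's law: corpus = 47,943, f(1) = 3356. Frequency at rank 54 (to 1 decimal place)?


Zipf's law: f(r) = f(1) / r
f(1) = 3356
f(54) = 3356 / 54
= 62.1 occurrences


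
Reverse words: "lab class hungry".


Original: "lab class hungry"
Words (1..n): lab | class | hungry
Reversed (n..1): hungry | class | lab
Result = "hungry class lab"


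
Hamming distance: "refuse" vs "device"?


Comparing character by character (same length = 6):
  Pos 0: 'r' vs 'd' !=
  Pos 1: 'e' vs 'e' =
  Pos 2: 'f' vs 'v' !=
  Pos 3: 'u' vs 'i' !=
  Pos 4: 's' vs 'c' !=
  Pos 5: 'e' vs 'e' =
Hamming distance = 4


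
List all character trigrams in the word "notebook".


Word: "notebook" (length 8)
Number of trigrams = 8 - 3 + 1 = 6
  Position 0: "not"
  Position 1: "ote"
  Position 2: "teb"
  Position 3: "ebo"
  Position 4: "boo"
  Position 5: "ook"
Trigrams = "not", "ote", "teb", "ebo", "boo", "ook"


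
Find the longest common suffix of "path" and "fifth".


Word 1: "path"
Word 2: "fifth"
Comparing from end:
  Pos -1: 'h' == 'h'
  Pos -2: 't' == 't'
  Pos -3: 'a' != 'f' (stop)
LCS = "th" (length 2)


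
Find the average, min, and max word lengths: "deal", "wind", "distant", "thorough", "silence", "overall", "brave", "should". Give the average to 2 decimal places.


Lengths: "deal"=4, "wind"=4, "distant"=7, "thorough"=8, "silence"=7, "overall"=7, "brave"=5, "should"=6
Sum = 48, Count = 8
Average = 48/8 = 6.00
= avg=6.00, min=4, max=8


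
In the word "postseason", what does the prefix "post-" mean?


Prefix: post-
Example: postseason (post- + season)
Meaning = after


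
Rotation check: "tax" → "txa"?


Word: "tax", Candidate: "txa"
Method: check if candidate is substring of word+word
"taxtax" contains "txa"? No
Is rotation = No


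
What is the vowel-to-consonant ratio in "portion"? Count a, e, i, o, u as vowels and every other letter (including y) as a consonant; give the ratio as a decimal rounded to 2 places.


Word: "portion"
Vowels (a,e,i,o,u): 3
Consonants: 4
Ratio = 3/4
= 0.75


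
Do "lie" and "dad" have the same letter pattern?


Pattern of "lie": [0, 1, 2]
Pattern of "dad": [0, 1, 0]
Patterns do not match
Same pattern = No


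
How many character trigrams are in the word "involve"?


Word: "involve" (length 7)
Number of 3-grams = length - 3 + 1 = 7 - 3 + 1
= 5


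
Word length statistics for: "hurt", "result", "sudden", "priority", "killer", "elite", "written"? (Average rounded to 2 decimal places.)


Lengths: "hurt"=4, "result"=6, "sudden"=6, "priority"=8, "killer"=6, "elite"=5, "written"=7
Sum = 42, Count = 7
Average = 42/7 = 6.00
= avg=6.00, min=4, max=8


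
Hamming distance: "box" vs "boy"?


Comparing character by character (same length = 3):
  Pos 0: 'b' vs 'b' =
  Pos 1: 'o' vs 'o' =
  Pos 2: 'x' vs 'y' !=
Hamming distance = 1


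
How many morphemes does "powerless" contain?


Word: "powerless"
Morphemes: power / -less
Each morpheme carries meaning
= 2 morphemes


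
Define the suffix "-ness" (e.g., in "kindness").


Suffix: -ness
As in: kindness -> kind + -ness
Meaning = state of being


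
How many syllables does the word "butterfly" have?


Word: "butterfly"
Syllable breakdown: but · ter · fly
Counting: 3 parts
= 3 syllables


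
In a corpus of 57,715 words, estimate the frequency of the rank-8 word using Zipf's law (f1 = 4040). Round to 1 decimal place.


Zipf's law: f(r) = f(1) / r
f(1) = 4040
f(8) = 4040 / 8
= 505.0 occurrences


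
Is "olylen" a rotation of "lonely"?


Word: "lonely", Candidate: "olylen"
Method: check if candidate is substring of word+word
"lonelylonely" contains "olylen"? No
Is rotation = No


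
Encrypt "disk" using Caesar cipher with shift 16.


Word: "disk"
Shift: 16
Each letter → (letter + shift) mod 26:
  'd' (3) + 16 = 19 → 't'
  'i' (8) + 16 = 24 → 'y'
  's' (18) + 16 = 8 → 'i'
  'k' (10) + 16 = 0 → 'a'
Result = "tyia"


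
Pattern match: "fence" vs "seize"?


Pattern of "fence": [0, 1, 2, 3, 1]
Pattern of "seize": [0, 1, 2, 3, 1]
Patterns match
Same pattern = Yes


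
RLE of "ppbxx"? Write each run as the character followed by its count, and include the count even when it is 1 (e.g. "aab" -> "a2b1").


String: "ppbxx"
Scanning for consecutive runs:
  'p' x 2
  'b' x 1
  'x' x 2
RLE = "p2b1x2"


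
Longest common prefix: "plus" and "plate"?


Word 1: "plus"
Word 2: "plate"
Comparing from start:
  Pos 0: 'p' == 'p'
  Pos 1: 'l' == 'l'
  Pos 2: 'u' != 'a' (stop)
LCP = "pl" (length 2)


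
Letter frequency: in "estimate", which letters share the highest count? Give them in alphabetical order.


Word: "estimate"
Letter counts:
  'a': 1
  'e': 2
  'i': 1
  'm': 1
  's': 1
  't': 2
Maximum count = 2
Most frequent = 'e', 't' (2 times each)


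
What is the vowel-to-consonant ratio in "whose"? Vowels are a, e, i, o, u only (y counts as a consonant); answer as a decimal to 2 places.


Word: "whose"
Vowels (a,e,i,o,u): 2
Consonants: 3
Ratio = 2/3
= 0.67


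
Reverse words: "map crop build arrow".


Original: "map crop build arrow"
Words (1..n): map | crop | build | arrow
Reversed (n..1): arrow | build | crop | map
Result = "arrow build crop map"


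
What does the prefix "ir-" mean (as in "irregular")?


Prefix: ir-
As in: irregular -> ir- + regular
Meaning = not


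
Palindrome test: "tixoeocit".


Word: "tixoeocit"
Reversed: "ticoeoxit"
Forward == Backward? tixoeocit != ticoeoxit
Palindrome = No


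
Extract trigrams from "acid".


Word: "acid" (length 4)
Number of trigrams = 4 - 3 + 1 = 2
  Position 0: "aci"
  Position 1: "cid"
Trigrams = "aci", "cid"


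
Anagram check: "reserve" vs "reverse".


Word 1: "reserve" → sorted: eeerrsv
Word 2: "reverse" → sorted: eeerrsv
Same letters? eeerrsv == eeerrsv
Anagram = Yes


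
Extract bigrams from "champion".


Word: "champion" (length 8)
Number of bigrams = 8 - 2 + 1 = 7
  Position 0: "ch"
  Position 1: "ha"
  Position 2: "am"
  Position 3: "mp"
  Position 4: "pi"
  Position 5: "io"
  Position 6: "on"
Bigrams = "ch", "ha", "am", "mp", "pi", "io", "on"


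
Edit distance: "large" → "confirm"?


Word 1: "large" (length 5)
Word 2: "confirm" (length 7)
One optimal edit sequence (insert/delete/substitute each cost 1):
  1. insert 'c'  (+1)
  2. insert 'o'  (+1)
  3. substitute 'l' -> 'n'  (+1)
  4. substitute 'a' -> 'f'  (+1)
  5. substitute 'r' -> 'i'  (+1)
  6. substitute 'g' -> 'r'  (+1)
  7. substitute 'e' -> 'm'  (+1)
Total edit operations: 7
Edit distance = 7


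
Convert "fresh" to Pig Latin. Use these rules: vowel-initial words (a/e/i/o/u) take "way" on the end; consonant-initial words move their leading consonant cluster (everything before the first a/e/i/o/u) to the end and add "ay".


Word: "fresh"
Starts with consonant(s) → move to end, add 'ay'
Consonant cluster: "fr"
Pig Latin = "eshfray"


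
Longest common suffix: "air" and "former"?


Word 1: "air"
Word 2: "former"
Comparing from end:
  Pos -1: 'r' == 'r'
  Pos -2: 'i' != 'e' (stop)
LCS = "r" (length 1)


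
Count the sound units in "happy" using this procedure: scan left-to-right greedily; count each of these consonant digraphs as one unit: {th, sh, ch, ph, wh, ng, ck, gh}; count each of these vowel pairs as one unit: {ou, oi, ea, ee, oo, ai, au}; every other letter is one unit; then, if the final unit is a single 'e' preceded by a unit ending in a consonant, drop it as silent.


Word: "happy" (5 letters)
Left-to-right scan:
  1. 'h' (letter)
  2. 'a' (letter)
  3. 'p' (letter)
  4. 'p' (letter)
  5. 'y' (letter)
Units from scan: 5
Sound units = 5 units


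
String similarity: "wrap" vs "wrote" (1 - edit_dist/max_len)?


Word 1: "wrap" (length 4)
Word 2: "wrote" (length 5)
One optimal edit sequence:
  1. keep 'w'
  2. keep 'r'
  3. insert 'o'  (+1)
  4. substitute 'a' -> 't'  (+1)
  5. substitute 'p' -> 'e'  (+1)
Edit distance = 3
Max length = max(4, 5) = 5
Similarity = 1 - 3/5
= 0.4000


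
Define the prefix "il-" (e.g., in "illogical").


Prefix: il-
Example: illogical = il- + logical
Meaning = not


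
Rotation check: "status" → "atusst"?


Word: "status", Candidate: "atusst"
Method: check if candidate is substring of word+word
"statusstatus" contains "atusst"? Yes
Is rotation = Yes


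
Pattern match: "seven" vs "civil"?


Pattern of "seven": [0, 1, 2, 1, 3]
Pattern of "civil": [0, 1, 2, 1, 3]
Patterns match
Same pattern = Yes


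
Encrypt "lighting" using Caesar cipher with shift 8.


Word: "lighting"
Shift: 8
Each letter → (letter + shift) mod 26:
  'l' (11) + 8 = 19 → 't'
  'i' (8) + 8 = 16 → 'q'
  'g' (6) + 8 = 14 → 'o'
  'h' (7) + 8 = 15 → 'p'
  't' (19) + 8 = 1 → 'b'
  'i' (8) + 8 = 16 → 'q'
  'n' (13) + 8 = 21 → 'v'
  'g' (6) + 8 = 14 → 'o'
Result = "tqopbqvo"


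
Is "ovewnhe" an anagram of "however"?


Word 1: "however" → sorted: eehorvw
Word 2: "ovewnhe" → sorted: eehnovw
Same letters? eehorvw != eehnovw
Anagram = No


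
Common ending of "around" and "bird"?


Word 1: "around"
Word 2: "bird"
Comparing from end:
  Pos -1: 'd' == 'd'
  Pos -2: 'n' != 'r' (stop)
LCS = "d" (length 1)


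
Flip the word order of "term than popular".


Original: "term than popular"
Words (1..n): term | than | popular
Reversed (n..1): popular | than | term
Result = "popular than term"


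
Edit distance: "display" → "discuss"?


Word 1: "display" (length 7)
Word 2: "discuss" (length 7)
One optimal edit sequence (insert/delete/substitute each cost 1):
  1. keep 'd'
  2. keep 'i'
  3. keep 's'
  4. substitute 'p' -> 'c'  (+1)
  5. substitute 'l' -> 'u'  (+1)
  6. substitute 'a' -> 's'  (+1)
  7. substitute 'y' -> 's'  (+1)
Total edit operations: 4
Edit distance = 4


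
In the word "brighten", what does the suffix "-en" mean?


Suffix: -en
Example: brighten = bright + -en
Meaning = to make / become


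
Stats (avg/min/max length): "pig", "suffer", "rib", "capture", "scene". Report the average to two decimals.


Lengths: "pig"=3, "suffer"=6, "rib"=3, "capture"=7, "scene"=5
Sum = 24, Count = 5
Average = 24/5 = 4.80
= avg=4.80, min=3, max=7


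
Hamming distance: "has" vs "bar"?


Comparing character by character (same length = 3):
  Pos 0: 'h' vs 'b' !=
  Pos 1: 'a' vs 'a' =
  Pos 2: 's' vs 'r' !=
Hamming distance = 2


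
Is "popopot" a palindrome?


Word: "popopot"
Reversed: "topopop"
Forward == Backward? popopot != topopop
Palindrome = No


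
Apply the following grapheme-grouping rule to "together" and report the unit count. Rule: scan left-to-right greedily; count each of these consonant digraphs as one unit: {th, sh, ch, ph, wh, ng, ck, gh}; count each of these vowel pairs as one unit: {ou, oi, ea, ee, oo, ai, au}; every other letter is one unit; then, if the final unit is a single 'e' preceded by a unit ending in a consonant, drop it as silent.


Word: "together" (8 letters)
Left-to-right scan:
  (1) 't' (letter)
  (2) 'o' (letter)
  (3) 'g' (letter)
  (4) 'e' (letter)
  (5) 'th' (digraph)
  (6) 'e' (letter)
  (7) 'r' (letter)
Units from scan: 7
Sound units = 7 units


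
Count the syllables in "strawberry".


Word: "strawberry"
Syllable breakdown: straw · ber · ry
Counting: 3 parts
= 3 syllables


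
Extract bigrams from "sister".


Word: "sister" (length 6)
Number of bigrams = 6 - 2 + 1 = 5
  Position 0: "si"
  Position 1: "is"
  Position 2: "st"
  Position 3: "te"
  Position 4: "er"
Bigrams = "si", "is", "st", "te", "er"


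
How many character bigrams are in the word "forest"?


Word: "forest" (length 6)
Number of 2-grams = length - 2 + 1 = 6 - 2 + 1
= 5


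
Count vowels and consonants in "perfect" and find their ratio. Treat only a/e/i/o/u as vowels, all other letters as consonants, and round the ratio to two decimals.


Word: "perfect"
Vowels (a,e,i,o,u): 2
Consonants: 5
Ratio = 2/5
= 0.40


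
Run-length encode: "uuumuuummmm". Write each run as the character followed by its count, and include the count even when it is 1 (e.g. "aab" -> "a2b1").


String: "uuumuuummmm"
Scanning for consecutive runs:
  'u' x 3
  'm' x 1
  'u' x 3
  'm' x 4
RLE = "u3m1u3m4"


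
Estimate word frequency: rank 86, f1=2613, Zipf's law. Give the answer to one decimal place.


Zipf's law: f(r) = f(1) / r
f(1) = 2613
f(86) = 2613 / 86
= 30.4 occurrences


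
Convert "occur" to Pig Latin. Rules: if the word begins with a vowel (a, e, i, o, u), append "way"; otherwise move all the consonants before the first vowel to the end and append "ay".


Word: "occur"
Starts with vowel → add 'way'
Pig Latin = "occurway"


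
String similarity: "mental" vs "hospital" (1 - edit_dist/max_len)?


Word 1: "mental" (length 6)
Word 2: "hospital" (length 8)
One optimal edit sequence:
  1. insert 'h'  (+1)
  2. insert 'o'  (+1)
  3. substitute 'm' -> 's'  (+1)
  4. substitute 'e' -> 'p'  (+1)
  5. substitute 'n' -> 'i'  (+1)
  6. keep 't'
  7. keep 'a'
  8. keep 'l'
Edit distance = 5
Max length = max(6, 8) = 8
Similarity = 1 - 5/8
= 0.3750


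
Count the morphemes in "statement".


Word: "statement"
Morphemes: state | -ment
Each morpheme carries meaning
= 2 morphemes


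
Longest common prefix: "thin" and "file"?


Word 1: "thin"
Word 2: "file"
Comparing from start:
  Pos 0: 't' != 'f' (stop)
LCP = "" (length 0)


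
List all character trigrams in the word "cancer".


Word: "cancer" (length 6)
Number of trigrams = 6 - 3 + 1 = 4
  Position 0: "can"
  Position 1: "anc"
  Position 2: "nce"
  Position 3: "cer"
Trigrams = "can", "anc", "nce", "cer"


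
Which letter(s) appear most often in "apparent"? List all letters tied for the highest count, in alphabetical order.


Word: "apparent"
Letter counts:
  'a': 2
  'e': 1
  'n': 1
  'p': 2
  'r': 1
  't': 1
Maximum count = 2
Most frequent = 'a', 'p' (2 times each)


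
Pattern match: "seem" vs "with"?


Pattern of "seem": [0, 1, 1, 2]
Pattern of "with": [0, 1, 2, 3]
Patterns do not match
Same pattern = No


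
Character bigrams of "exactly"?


Word: "exactly" (length 7)
Number of bigrams = 7 - 2 + 1 = 6
  Position 0: "ex"
  Position 1: "xa"
  Position 2: "ac"
  Position 3: "ct"
  Position 4: "tl"
  Position 5: "ly"
Bigrams = "ex", "xa", "ac", "ct", "tl", "ly"


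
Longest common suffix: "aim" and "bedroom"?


Word 1: "aim"
Word 2: "bedroom"
Comparing from end:
  Pos -1: 'm' == 'm'
  Pos -2: 'i' != 'o' (stop)
LCS = "m" (length 1)


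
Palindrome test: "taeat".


Word: "taeat"
Reversed: "taeat"
Forward == Backward? taeat == taeat
Palindrome = Yes


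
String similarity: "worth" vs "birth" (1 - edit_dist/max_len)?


Word 1: "worth" (length 5)
Word 2: "birth" (length 5)
One optimal edit sequence:
  1. substitute 'w' -> 'b'  (+1)
  2. substitute 'o' -> 'i'  (+1)
  3. keep 'r'
  4. keep 't'
  5. keep 'h'
Edit distance = 2
Max length = max(5, 5) = 5
Similarity = 1 - 2/5
= 0.6000


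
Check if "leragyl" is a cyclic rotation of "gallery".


Word: "gallery", Candidate: "leragyl"
Method: check if candidate is substring of word+word
"gallerygallery" contains "leragyl"? No
Is rotation = No


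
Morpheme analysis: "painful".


Word: "painful"
Morphemes: pain / -ful
Each morpheme carries meaning
= 2 morphemes


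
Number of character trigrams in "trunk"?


Word: "trunk" (length 5)
Number of 3-grams = length - 3 + 1 = 5 - 3 + 1
= 3


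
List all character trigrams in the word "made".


Word: "made" (length 4)
Number of trigrams = 4 - 3 + 1 = 2
  Position 0: "mad"
  Position 1: "ade"
Trigrams = "mad", "ade"


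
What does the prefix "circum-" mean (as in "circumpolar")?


Prefix: circum-
Example: circumpolar (circum- + polar)
Meaning = around


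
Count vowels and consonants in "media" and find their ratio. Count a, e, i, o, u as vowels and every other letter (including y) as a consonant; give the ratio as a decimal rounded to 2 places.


Word: "media"
Vowels (a,e,i,o,u): 3
Consonants: 2
Ratio = 3/2
= 1.50


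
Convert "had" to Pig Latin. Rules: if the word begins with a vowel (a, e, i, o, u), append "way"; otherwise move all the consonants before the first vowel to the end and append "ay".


Word: "had"
Starts with consonant(s) → move to end, add 'ay'
Consonant cluster: "h"
Pig Latin = "adhay"


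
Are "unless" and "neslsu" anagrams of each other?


Word 1: "unless" → sorted: elnssu
Word 2: "neslsu" → sorted: elnssu
Same letters? elnssu == elnssu
Anagram = Yes


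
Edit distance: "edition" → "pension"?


Word 1: "edition" (length 7)
Word 2: "pension" (length 7)
One optimal edit sequence (insert/delete/substitute each cost 1):
  1. substitute 'e' -> 'p'  (+1)
  2. substitute 'd' -> 'e'  (+1)
  3. substitute 'i' -> 'n'  (+1)
  4. substitute 't' -> 's'  (+1)
  5. keep 'i'
  6. keep 'o'
  7. keep 'n'
Total edit operations: 4
Edit distance = 4


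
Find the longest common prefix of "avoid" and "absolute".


Word 1: "avoid"
Word 2: "absolute"
Comparing from start:
  Pos 0: 'a' == 'a'
  Pos 1: 'v' != 'b' (stop)
LCP = "a" (length 1)


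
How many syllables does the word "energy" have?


Word: "energy"
Syllable breakdown: en / er / gy
Counting: 3 parts
= 3 syllables


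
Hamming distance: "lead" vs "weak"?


Comparing character by character (same length = 4):
  Pos 0: 'l' vs 'w' !=
  Pos 1: 'e' vs 'e' =
  Pos 2: 'a' vs 'a' =
  Pos 3: 'd' vs 'k' !=
Hamming distance = 2


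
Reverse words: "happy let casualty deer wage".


Original: "happy let casualty deer wage"
Words (1..n): happy | let | casualty | deer | wage
Reversed (n..1): wage | deer | casualty | let | happy
Result = "wage deer casualty let happy"


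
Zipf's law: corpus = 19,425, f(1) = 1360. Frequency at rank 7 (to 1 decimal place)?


Zipf's law: f(r) = f(1) / r
f(1) = 1360
f(7) = 1360 / 7
= 194.3 occurrences


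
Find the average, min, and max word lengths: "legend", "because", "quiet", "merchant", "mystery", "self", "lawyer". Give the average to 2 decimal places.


Lengths: "legend"=6, "because"=7, "quiet"=5, "merchant"=8, "mystery"=7, "self"=4, "lawyer"=6
Sum = 43, Count = 7
Average = 43/7 = 6.14
= avg=6.14, min=4, max=8


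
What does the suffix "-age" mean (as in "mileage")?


Suffix: -age
Example: mileage = mile + -age
Meaning = result / collection


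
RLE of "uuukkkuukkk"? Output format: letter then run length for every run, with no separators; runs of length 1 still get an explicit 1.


String: "uuukkkuukkk"
Scanning for consecutive runs:
  'u' x 3
  'k' x 3
  'u' x 2
  'k' x 3
RLE = "u3k3u2k3"


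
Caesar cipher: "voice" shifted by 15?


Word: "voice"
Shift: 15
Each letter → (letter + shift) mod 26:
  'v' (21) + 15 = 10 → 'k'
  'o' (14) + 15 = 3 → 'd'
  'i' (8) + 15 = 23 → 'x'
  'c' (2) + 15 = 17 → 'r'
  'e' (4) + 15 = 19 → 't'
Result = "kdxrt"


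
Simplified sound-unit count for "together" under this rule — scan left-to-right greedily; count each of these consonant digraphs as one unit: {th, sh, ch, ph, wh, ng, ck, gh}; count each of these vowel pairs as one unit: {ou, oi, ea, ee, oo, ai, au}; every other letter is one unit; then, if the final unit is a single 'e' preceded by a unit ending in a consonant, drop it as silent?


Word: "together" (8 letters)
Left-to-right scan:
  (1) 't' (letter)
  (2) 'o' (letter)
  (3) 'g' (letter)
  (4) 'e' (letter)
  (5) 'th' (digraph)
  (6) 'e' (letter)
  (7) 'r' (letter)
Units from scan: 7
Sound units = 7 units


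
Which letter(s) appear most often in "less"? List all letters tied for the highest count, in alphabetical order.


Word: "less"
Letter counts:
  'e': 1
  'l': 1
  's': 2
Maximum count = 2
Most frequent = 's' (2 times each)


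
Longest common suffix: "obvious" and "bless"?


Word 1: "obvious"
Word 2: "bless"
Comparing from end:
  Pos -1: 's' == 's'
  Pos -2: 'u' != 's' (stop)
LCS = "s" (length 1)


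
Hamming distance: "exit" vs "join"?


Comparing character by character (same length = 4):
  Pos 0: 'e' vs 'j' !=
  Pos 1: 'x' vs 'o' !=
  Pos 2: 'i' vs 'i' =
  Pos 3: 't' vs 'n' !=
Hamming distance = 3


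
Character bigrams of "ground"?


Word: "ground" (length 6)
Number of bigrams = 6 - 2 + 1 = 5
  Position 0: "gr"
  Position 1: "ro"
  Position 2: "ou"
  Position 3: "un"
  Position 4: "nd"
Bigrams = "gr", "ro", "ou", "un", "nd"


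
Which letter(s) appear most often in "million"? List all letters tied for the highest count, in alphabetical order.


Word: "million"
Letter counts:
  'i': 2
  'l': 2
  'm': 1
  'n': 1
  'o': 1
Maximum count = 2
Most frequent = 'i', 'l' (2 times each)


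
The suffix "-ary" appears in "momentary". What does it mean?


Suffix: -ary
As in: momentary -> moment + -ary
Meaning = relating to


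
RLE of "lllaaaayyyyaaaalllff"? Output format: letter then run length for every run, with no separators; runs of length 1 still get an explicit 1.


String: "lllaaaayyyyaaaalllff"
Scanning for consecutive runs:
  'l' x 3
  'a' x 4
  'y' x 4
  'a' x 4
  'l' x 3
  'f' x 2
RLE = "l3a4y4a4l3f2"


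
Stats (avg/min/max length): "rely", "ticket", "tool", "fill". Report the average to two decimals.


Lengths: "rely"=4, "ticket"=6, "tool"=4, "fill"=4
Sum = 18, Count = 4
Average = 18/4 = 4.50
= avg=4.50, min=4, max=6


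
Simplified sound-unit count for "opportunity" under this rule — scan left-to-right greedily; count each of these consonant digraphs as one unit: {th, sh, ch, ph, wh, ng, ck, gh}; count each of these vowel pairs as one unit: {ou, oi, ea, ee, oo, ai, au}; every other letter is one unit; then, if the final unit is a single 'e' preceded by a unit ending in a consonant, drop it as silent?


Word: "opportunity" (11 letters)
Left-to-right scan:
  1. 'o' (letter)
  2. 'p' (letter)
  3. 'p' (letter)
  4. 'o' (letter)
  5. 'r' (letter)
  6. 't' (letter)
  7. 'u' (letter)
  8. 'n' (letter)
  9. 'i' (letter)
  10. 't' (letter)
  11. 'y' (letter)
Units from scan: 11
Sound units = 11 units


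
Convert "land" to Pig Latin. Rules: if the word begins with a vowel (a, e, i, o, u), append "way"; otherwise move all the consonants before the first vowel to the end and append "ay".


Word: "land"
Starts with consonant(s) → move to end, add 'ay'
Consonant cluster: "l"
Pig Latin = "andlay"


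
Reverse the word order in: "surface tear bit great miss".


Original: "surface tear bit great miss"
Words (1..n): surface | tear | bit | great | miss
Reversed (n..1): miss | great | bit | tear | surface
Result = "miss great bit tear surface"


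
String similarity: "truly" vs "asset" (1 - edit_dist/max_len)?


Word 1: "truly" (length 5)
Word 2: "asset" (length 5)
One optimal edit sequence:
  1. substitute 't' -> 'a'  (+1)
  2. substitute 'r' -> 's'  (+1)
  3. substitute 'u' -> 's'  (+1)
  4. substitute 'l' -> 'e'  (+1)
  5. substitute 'y' -> 't'  (+1)
Edit distance = 5
Max length = max(5, 5) = 5
Similarity = 1 - 5/5
= 0.0000


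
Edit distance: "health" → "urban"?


Word 1: "health" (length 6)
Word 2: "urban" (length 5)
One optimal edit sequence (insert/delete/substitute each cost 1):
  1. delete 'h'  (+1)
  2. substitute 'e' -> 'u'  (+1)
  3. substitute 'a' -> 'r'  (+1)
  4. substitute 'l' -> 'b'  (+1)
  5. substitute 't' -> 'a'  (+1)
  6. substitute 'h' -> 'n'  (+1)
Total edit operations: 6
Edit distance = 6


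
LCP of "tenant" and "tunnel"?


Word 1: "tenant"
Word 2: "tunnel"
Comparing from start:
  Pos 0: 't' == 't'
  Pos 1: 'e' != 'u' (stop)
LCP = "t" (length 1)


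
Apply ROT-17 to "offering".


Word: "offering"
Shift: 17
Each letter → (letter + shift) mod 26:
  'o' (14) + 17 = 5 → 'f'
  'f' (5) + 17 = 22 → 'w'
  'f' (5) + 17 = 22 → 'w'
  'e' (4) + 17 = 21 → 'v'
  'r' (17) + 17 = 8 → 'i'
  'i' (8) + 17 = 25 → 'z'
  'n' (13) + 17 = 4 → 'e'
  'g' (6) + 17 = 23 → 'x'
Result = "fwwvizex"


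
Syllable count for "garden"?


Word: "garden"
Syllable breakdown: gar-den
Counting: 2 parts
= 2 syllables


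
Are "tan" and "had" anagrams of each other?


Word 1: "tan" → sorted: ant
Word 2: "had" → sorted: adh
Same letters? ant != adh
Anagram = No


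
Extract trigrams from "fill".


Word: "fill" (length 4)
Number of trigrams = 4 - 3 + 1 = 2
  Position 0: "fil"
  Position 1: "ill"
Trigrams = "fil", "ill"


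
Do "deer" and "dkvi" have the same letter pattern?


Pattern of "deer": [0, 1, 1, 2]
Pattern of "dkvi": [0, 1, 2, 3]
Patterns do not match
Same pattern = No


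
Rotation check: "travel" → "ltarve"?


Word: "travel", Candidate: "ltarve"
Method: check if candidate is substring of word+word
"traveltravel" contains "ltarve"? No
Is rotation = No


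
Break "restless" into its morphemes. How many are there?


Word: "restless"
Morphemes: rest | -less
Each morpheme carries meaning
= 2 morphemes


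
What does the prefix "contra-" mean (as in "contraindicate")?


Prefix: contra-
As in: contraindicate -> contra- + indicate
Meaning = against


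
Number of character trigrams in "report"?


Word: "report" (length 6)
Number of 3-grams = length - 3 + 1 = 6 - 3 + 1
= 4


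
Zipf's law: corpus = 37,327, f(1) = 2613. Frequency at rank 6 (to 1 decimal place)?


Zipf's law: f(r) = f(1) / r
f(1) = 2613
f(6) = 2613 / 6
= 435.5 occurrences


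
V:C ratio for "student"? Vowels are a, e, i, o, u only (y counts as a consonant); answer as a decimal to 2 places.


Word: "student"
Vowels (a,e,i,o,u): 2
Consonants: 5
Ratio = 2/5
= 0.40


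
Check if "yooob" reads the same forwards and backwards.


Word: "yooob"
Reversed: "boooy"
Forward == Backward? yooob != boooy
Palindrome = No


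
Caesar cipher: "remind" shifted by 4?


Word: "remind"
Shift: 4
Each letter → (letter + shift) mod 26:
  'r' (17) + 4 = 21 → 'v'
  'e' (4) + 4 = 8 → 'i'
  'm' (12) + 4 = 16 → 'q'
  'i' (8) + 4 = 12 → 'm'
  'n' (13) + 4 = 17 → 'r'
  'd' (3) + 4 = 7 → 'h'
Result = "viqmrh"


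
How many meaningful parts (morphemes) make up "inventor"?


Word: "inventor"
Morphemes: invent | -or
Each morpheme carries meaning
= 2 morphemes


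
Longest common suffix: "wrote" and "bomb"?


Word 1: "wrote"
Word 2: "bomb"
Comparing from end:
  Pos -1: 'e' != 'b' (stop)
LCS = "" (length 0)


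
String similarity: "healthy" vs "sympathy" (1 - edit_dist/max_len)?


Word 1: "healthy" (length 7)
Word 2: "sympathy" (length 8)
One optimal edit sequence:
  1. insert 's'  (+1)
  2. substitute 'h' -> 'y'  (+1)
  3. substitute 'e' -> 'm'  (+1)
  4. substitute 'a' -> 'p'  (+1)
  5. substitute 'l' -> 'a'  (+1)
  6. keep 't'
  7. keep 'h'
  8. keep 'y'
Edit distance = 5
Max length = max(7, 8) = 8
Similarity = 1 - 5/8
= 0.3750


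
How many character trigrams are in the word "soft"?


Word: "soft" (length 4)
Number of 3-grams = length - 3 + 1 = 4 - 3 + 1
= 2


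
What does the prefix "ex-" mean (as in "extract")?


Prefix: ex-
Example: extract (ex- + tract)
Meaning = out / former


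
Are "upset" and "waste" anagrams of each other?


Word 1: "upset" → sorted: epstu
Word 2: "waste" → sorted: aestw
Same letters? epstu != aestw
Anagram = No


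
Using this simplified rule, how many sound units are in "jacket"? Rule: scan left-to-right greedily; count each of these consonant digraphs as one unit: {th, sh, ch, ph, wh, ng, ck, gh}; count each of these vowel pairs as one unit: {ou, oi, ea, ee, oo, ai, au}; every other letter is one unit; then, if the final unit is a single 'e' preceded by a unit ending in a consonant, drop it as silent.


Word: "jacket" (6 letters)
Left-to-right scan:
  (1) 'j' (letter)
  (2) 'a' (letter)
  (3) 'ck' (digraph)
  (4) 'e' (letter)
  (5) 't' (letter)
Units from scan: 5
Sound units = 5 units


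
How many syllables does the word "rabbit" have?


Word: "rabbit"
Syllable breakdown: rab-bit
Counting: 2 parts
= 2 syllables


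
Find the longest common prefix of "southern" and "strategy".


Word 1: "southern"
Word 2: "strategy"
Comparing from start:
  Pos 0: 's' == 's'
  Pos 1: 'o' != 't' (stop)
LCP = "s" (length 1)


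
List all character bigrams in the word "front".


Word: "front" (length 5)
Number of bigrams = 5 - 2 + 1 = 4
  Position 0: "fr"
  Position 1: "ro"
  Position 2: "on"
  Position 3: "nt"
Bigrams = "fr", "ro", "on", "nt"


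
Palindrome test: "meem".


Word: "meem"
Reversed: "meem"
Forward == Backward? meem == meem
Palindrome = Yes


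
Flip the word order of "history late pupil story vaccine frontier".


Original: "history late pupil story vaccine frontier"
Words (1..n): history | late | pupil | story | vaccine | frontier
Reversed (n..1): frontier | vaccine | story | pupil | late | history
Result = "frontier vaccine story pupil late history"


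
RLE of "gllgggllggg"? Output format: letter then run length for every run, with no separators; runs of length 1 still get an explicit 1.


String: "gllgggllggg"
Scanning for consecutive runs:
  'g' x 1
  'l' x 2
  'g' x 3
  'l' x 2
  'g' x 3
RLE = "g1l2g3l2g3"


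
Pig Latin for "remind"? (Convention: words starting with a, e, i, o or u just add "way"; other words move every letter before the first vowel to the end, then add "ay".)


Word: "remind"
Starts with consonant(s) → move to end, add 'ay'
Consonant cluster: "r"
Pig Latin = "emindray"


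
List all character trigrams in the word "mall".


Word: "mall" (length 4)
Number of trigrams = 4 - 3 + 1 = 2
  Position 0: "mal"
  Position 1: "all"
Trigrams = "mal", "all"


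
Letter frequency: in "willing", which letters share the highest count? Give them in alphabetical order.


Word: "willing"
Letter counts:
  'g': 1
  'i': 2
  'l': 2
  'n': 1
  'w': 1
Maximum count = 2
Most frequent = 'i', 'l' (2 times each)


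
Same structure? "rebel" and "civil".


Pattern of "rebel": [0, 1, 2, 1, 3]
Pattern of "civil": [0, 1, 2, 1, 3]
Patterns match
Same pattern = Yes


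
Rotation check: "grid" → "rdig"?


Word: "grid", Candidate: "rdig"
Method: check if candidate is substring of word+word
"gridgrid" contains "rdig"? No
Is rotation = No


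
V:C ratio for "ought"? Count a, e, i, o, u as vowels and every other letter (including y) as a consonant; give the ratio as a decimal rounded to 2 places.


Word: "ought"
Vowels (a,e,i,o,u): 2
Consonants: 3
Ratio = 2/3
= 0.67


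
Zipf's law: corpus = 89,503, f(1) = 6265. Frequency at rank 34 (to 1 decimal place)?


Zipf's law: f(r) = f(1) / r
f(1) = 6265
f(34) = 6265 / 34
= 184.3 occurrences


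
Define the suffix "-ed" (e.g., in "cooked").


Suffix: -ed
Example: cooked (cook + -ed)
Meaning = past tense


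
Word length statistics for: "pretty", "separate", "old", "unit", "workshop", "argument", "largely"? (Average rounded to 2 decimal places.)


Lengths: "pretty"=6, "separate"=8, "old"=3, "unit"=4, "workshop"=8, "argument"=8, "largely"=7
Sum = 44, Count = 7
Average = 44/7 = 6.29
= avg=6.29, min=3, max=8


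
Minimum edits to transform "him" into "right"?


Word 1: "him" (length 3)
Word 2: "right" (length 5)
One optimal edit sequence (insert/delete/substitute each cost 1):
  1. substitute 'h' -> 'r'  (+1)
  2. keep 'i'
  3. insert 'g'  (+1)
  4. insert 'h'  (+1)
  5. substitute 'm' -> 't'  (+1)
Total edit operations: 4
Edit distance = 4


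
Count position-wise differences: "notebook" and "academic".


Comparing character by character (same length = 8):
  Pos 0: 'n' vs 'a' !=
  Pos 1: 'o' vs 'c' !=
  Pos 2: 't' vs 'a' !=
  Pos 3: 'e' vs 'd' !=
  Pos 4: 'b' vs 'e' !=
  Pos 5: 'o' vs 'm' !=
  Pos 6: 'o' vs 'i' !=
  Pos 7: 'k' vs 'c' !=
Hamming distance = 8


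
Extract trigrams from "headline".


Word: "headline" (length 8)
Number of trigrams = 8 - 3 + 1 = 6
  Position 0: "hea"
  Position 1: "ead"
  Position 2: "adl"
  Position 3: "dli"
  Position 4: "lin"
  Position 5: "ine"
Trigrams = "hea", "ead", "adl", "dli", "lin", "ine"


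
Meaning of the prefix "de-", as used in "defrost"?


Prefix: de-
Example: defrost (de- + frost)
Meaning = remove / reverse


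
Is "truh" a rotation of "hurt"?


Word: "hurt", Candidate: "truh"
Method: check if candidate is substring of word+word
"hurthurt" contains "truh"? No
Is rotation = No


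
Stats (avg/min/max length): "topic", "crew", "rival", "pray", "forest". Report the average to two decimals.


Lengths: "topic"=5, "crew"=4, "rival"=5, "pray"=4, "forest"=6
Sum = 24, Count = 5
Average = 24/5 = 4.80
= avg=4.80, min=4, max=6


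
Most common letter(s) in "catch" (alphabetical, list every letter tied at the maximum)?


Word: "catch"
Letter counts:
  'a': 1
  'c': 2
  'h': 1
  't': 1
Maximum count = 2
Most frequent = 'c' (2 times each)


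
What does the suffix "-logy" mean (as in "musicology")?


Suffix: -logy
Example: musicology (music + -logy, with a spelling change)
Meaning = study of


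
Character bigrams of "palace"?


Word: "palace" (length 6)
Number of bigrams = 6 - 2 + 1 = 5
  Position 0: "pa"
  Position 1: "al"
  Position 2: "la"
  Position 3: "ac"
  Position 4: "ce"
Bigrams = "pa", "al", "la", "ac", "ce"


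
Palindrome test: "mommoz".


Word: "mommoz"
Reversed: "zommom"
Forward == Backward? mommoz != zommom
Palindrome = No


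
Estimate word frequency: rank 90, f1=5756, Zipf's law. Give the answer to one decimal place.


Zipf's law: f(r) = f(1) / r
f(1) = 5756
f(90) = 5756 / 90
= 64.0 occurrences


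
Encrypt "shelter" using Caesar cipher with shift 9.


Word: "shelter"
Shift: 9
Each letter → (letter + shift) mod 26:
  's' (18) + 9 = 1 → 'b'
  'h' (7) + 9 = 16 → 'q'
  'e' (4) + 9 = 13 → 'n'
  'l' (11) + 9 = 20 → 'u'
  't' (19) + 9 = 2 → 'c'
  'e' (4) + 9 = 13 → 'n'
  'r' (17) + 9 = 0 → 'a'
Result = "bqnucna"


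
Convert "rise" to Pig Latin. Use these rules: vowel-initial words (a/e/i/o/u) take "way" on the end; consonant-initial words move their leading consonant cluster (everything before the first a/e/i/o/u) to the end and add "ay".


Word: "rise"
Starts with consonant(s) → move to end, add 'ay'
Consonant cluster: "r"
Pig Latin = "iseray"


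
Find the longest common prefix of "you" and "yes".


Word 1: "you"
Word 2: "yes"
Comparing from start:
  Pos 0: 'y' == 'y'
  Pos 1: 'o' != 'e' (stop)
LCP = "y" (length 1)


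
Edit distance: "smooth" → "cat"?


Word 1: "smooth" (length 6)
Word 2: "cat" (length 3)
One optimal edit sequence (insert/delete/substitute each cost 1):
  1. delete 's'  (+1)
  2. delete 'm'  (+1)
  3. substitute 'o' -> 'c'  (+1)
  4. substitute 'o' -> 'a'  (+1)
  5. keep 't'
  6. delete 'h'  (+1)
Total edit operations: 5
Edit distance = 5


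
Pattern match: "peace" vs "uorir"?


Pattern of "peace": [0, 1, 2, 3, 1]
Pattern of "uorir": [0, 1, 2, 3, 2]
Patterns do not match
Same pattern = No


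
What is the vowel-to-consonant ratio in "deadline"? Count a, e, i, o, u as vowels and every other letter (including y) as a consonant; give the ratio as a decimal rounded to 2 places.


Word: "deadline"
Vowels (a,e,i,o,u): 4
Consonants: 4
Ratio = 4/4
= 1.00


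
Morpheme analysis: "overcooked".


Word: "overcooked"
Morphemes: over- / cook / -ed
Each morpheme carries meaning
= 3 morphemes


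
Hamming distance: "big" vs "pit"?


Comparing character by character (same length = 3):
  Pos 0: 'b' vs 'p' !=
  Pos 1: 'i' vs 'i' =
  Pos 2: 'g' vs 't' !=
Hamming distance = 2


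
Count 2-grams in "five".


Word: "five" (length 4)
Number of 2-grams = length - 2 + 1 = 4 - 2 + 1
= 3


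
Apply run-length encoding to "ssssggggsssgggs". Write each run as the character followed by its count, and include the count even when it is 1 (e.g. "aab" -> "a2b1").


String: "ssssggggsssgggs"
Scanning for consecutive runs:
  's' x 4
  'g' x 4
  's' x 3
  'g' x 3
  's' x 1
RLE = "s4g4s3g3s1"


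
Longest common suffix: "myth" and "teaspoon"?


Word 1: "myth"
Word 2: "teaspoon"
Comparing from end:
  Pos -1: 'h' != 'n' (stop)
LCS = "" (length 0)


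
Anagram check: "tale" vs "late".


Word 1: "tale" → sorted: aelt
Word 2: "late" → sorted: aelt
Same letters? aelt == aelt
Anagram = Yes


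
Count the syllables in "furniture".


Word: "furniture"
Syllable breakdown: fur / ni / ture
Counting: 3 parts
= 3 syllables
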